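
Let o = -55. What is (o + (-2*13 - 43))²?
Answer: 15376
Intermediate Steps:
(o + (-2*13 - 43))² = (-55 + (-2*13 - 43))² = (-55 + (-26 - 43))² = (-55 - 69)² = (-124)² = 15376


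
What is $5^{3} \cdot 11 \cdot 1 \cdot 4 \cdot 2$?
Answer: $11000$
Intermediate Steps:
$5^{3} \cdot 11 \cdot 1 \cdot 4 \cdot 2 = 125 \cdot 11 \cdot 4 \cdot 2 = 1375 \cdot 8 = 11000$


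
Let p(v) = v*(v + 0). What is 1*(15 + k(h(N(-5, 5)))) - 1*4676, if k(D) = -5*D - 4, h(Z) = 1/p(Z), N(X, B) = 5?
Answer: -23326/5 ≈ -4665.2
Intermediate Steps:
p(v) = v² (p(v) = v*v = v²)
h(Z) = Z⁻² (h(Z) = 1/(Z²) = Z⁻²)
k(D) = -4 - 5*D
1*(15 + k(h(N(-5, 5)))) - 1*4676 = 1*(15 + (-4 - 5/5²)) - 1*4676 = 1*(15 + (-4 - 5*1/25)) - 4676 = 1*(15 + (-4 - ⅕)) - 4676 = 1*(15 - 21/5) - 4676 = 1*(54/5) - 4676 = 54/5 - 4676 = -23326/5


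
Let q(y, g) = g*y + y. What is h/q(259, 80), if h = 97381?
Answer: 97381/20979 ≈ 4.6418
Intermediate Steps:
q(y, g) = y + g*y
h/q(259, 80) = 97381/((259*(1 + 80))) = 97381/((259*81)) = 97381/20979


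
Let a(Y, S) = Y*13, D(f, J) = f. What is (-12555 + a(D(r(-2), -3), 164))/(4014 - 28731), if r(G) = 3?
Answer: 596/1177 ≈ 0.50637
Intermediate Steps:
a(Y, S) = 13*Y
(-12555 + a(D(r(-2), -3), 164))/(4014 - 28731) = (-12555 + 13*3)/(4014 - 28731) = (-12555 + 39)/(-24717) = -12516*(-1/24717) = 596/1177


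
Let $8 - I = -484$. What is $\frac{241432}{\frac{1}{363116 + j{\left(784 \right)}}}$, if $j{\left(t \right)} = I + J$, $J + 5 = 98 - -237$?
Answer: $87866279216$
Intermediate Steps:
$J = 330$ ($J = -5 + \left(98 - -237\right) = -5 + \left(98 + 237\right) = -5 + 335 = 330$)
$I = 492$ ($I = 8 - -484 = 8 + 484 = 492$)
$j{\left(t \right)} = 822$ ($j{\left(t \right)} = 492 + 330 = 822$)
$\frac{241432}{\frac{1}{363116 + j{\left(784 \right)}}} = \frac{241432}{\frac{1}{363116 + 822}} = \frac{241432}{\frac{1}{363938}} = 241432 \frac{1}{\frac{1}{363938}} = 241432 \cdot 363938 = 87866279216$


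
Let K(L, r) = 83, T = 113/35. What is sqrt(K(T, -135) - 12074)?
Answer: I*sqrt(11991) ≈ 109.5*I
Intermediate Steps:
T = 113/35 (T = 113*(1/35) = 113/35 ≈ 3.2286)
sqrt(K(T, -135) - 12074) = sqrt(83 - 12074) = sqrt(-11991) = I*sqrt(11991)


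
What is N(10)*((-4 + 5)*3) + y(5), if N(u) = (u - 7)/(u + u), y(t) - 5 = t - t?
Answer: 109/20 ≈ 5.4500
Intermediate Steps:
y(t) = 5 (y(t) = 5 + (t - t) = 5 + 0 = 5)
N(u) = (-7 + u)/(2*u) (N(u) = (-7 + u)/((2*u)) = (-7 + u)*(1/(2*u)) = (-7 + u)/(2*u))
N(10)*((-4 + 5)*3) + y(5) = ((1/2)*(-7 + 10)/10)*((-4 + 5)*3) + 5 = ((1/2)*(1/10)*3)*(1*3) + 5 = (3/20)*3 + 5 = 9/20 + 5 = 109/20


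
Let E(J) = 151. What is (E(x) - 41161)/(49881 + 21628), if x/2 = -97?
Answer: -41010/71509 ≈ -0.57349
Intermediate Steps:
x = -194 (x = 2*(-97) = -194)
(E(x) - 41161)/(49881 + 21628) = (151 - 41161)/(49881 + 21628) = -41010/71509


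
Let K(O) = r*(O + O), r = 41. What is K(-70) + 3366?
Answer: -2374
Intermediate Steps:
K(O) = 82*O (K(O) = 41*(O + O) = 41*(2*O) = 82*O)
K(-70) + 3366 = 82*(-70) + 3366 = -5740 + 3366 = -2374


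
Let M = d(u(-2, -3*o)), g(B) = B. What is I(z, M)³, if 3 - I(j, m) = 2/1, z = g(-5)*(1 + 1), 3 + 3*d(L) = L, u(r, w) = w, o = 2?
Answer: 1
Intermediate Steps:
d(L) = -1 + L/3
M = -3 (M = -1 + (-3*2)/3 = -1 + (⅓)*(-6) = -1 - 2 = -3)
z = -10 (z = -5*(1 + 1) = -5*2 = -10)
I(j, m) = 1 (I(j, m) = 3 - 2/1 = 3 - 2 = 1)
I(z, M)³ = 1³ = 1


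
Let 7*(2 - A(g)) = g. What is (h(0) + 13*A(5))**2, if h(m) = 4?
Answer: 21025/49 ≈ 429.08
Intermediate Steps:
A(g) = 2 - g/7
(h(0) + 13*A(5))**2 = (4 + 13*(2 - 1/7*5))**2 = (4 + 13*(2 - 5/7))**2 = (4 + 13*(9/7))**2 = (4 + 117/7)**2 = (145/7)**2 = 21025/49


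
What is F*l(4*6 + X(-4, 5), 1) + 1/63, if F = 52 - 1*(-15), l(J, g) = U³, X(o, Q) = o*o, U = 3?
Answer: 113968/63 ≈ 1809.0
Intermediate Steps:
X(o, Q) = o²
l(J, g) = 27 (l(J, g) = 3³ = 27)
F = 67 (F = 52 + 15 = 67)
F*l(4*6 + X(-4, 5), 1) + 1/63 = 67*27 + 1/63 = 1809 + 1/63 = 113968/63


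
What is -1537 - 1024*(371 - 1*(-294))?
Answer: -682497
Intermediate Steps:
-1537 - 1024*(371 - 1*(-294)) = -1537 - 1024*(371 + 294) = -1537 - 1024*665 = -1537 - 680960 = -682497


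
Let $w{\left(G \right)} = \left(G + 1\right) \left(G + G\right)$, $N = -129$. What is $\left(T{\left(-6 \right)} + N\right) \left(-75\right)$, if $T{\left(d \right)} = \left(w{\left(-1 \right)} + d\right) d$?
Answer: $6975$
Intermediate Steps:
$w{\left(G \right)} = 2 G \left(1 + G\right)$ ($w{\left(G \right)} = \left(1 + G\right) 2 G = 2 G \left(1 + G\right)$)
$T{\left(d \right)} = d^{2}$ ($T{\left(d \right)} = \left(2 \left(-1\right) \left(1 - 1\right) + d\right) d = \left(2 \left(-1\right) 0 + d\right) d = \left(0 + d\right) d = d d = d^{2}$)
$\left(T{\left(-6 \right)} + N\right) \left(-75\right) = \left(\left(-6\right)^{2} - 129\right) \left(-75\right) = \left(36 - 129\right) \left(-75\right) = \left(-93\right) \left(-75\right) = 6975$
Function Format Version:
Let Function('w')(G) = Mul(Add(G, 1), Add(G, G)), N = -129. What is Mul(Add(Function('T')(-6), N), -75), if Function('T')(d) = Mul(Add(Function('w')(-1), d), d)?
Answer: 6975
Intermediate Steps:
Function('w')(G) = Mul(2, G, Add(1, G)) (Function('w')(G) = Mul(Add(1, G), Mul(2, G)) = Mul(2, G, Add(1, G)))
Function('T')(d) = Pow(d, 2) (Function('T')(d) = Mul(Add(Mul(2, -1, Add(1, -1)), d), d) = Mul(Add(Mul(2, -1, 0), d), d) = Mul(Add(0, d), d) = Mul(d, d) = Pow(d, 2))
Mul(Add(Function('T')(-6), N), -75) = Mul(Add(Pow(-6, 2), -129), -75) = Mul(Add(36, -129), -75) = Mul(-93, -75) = 6975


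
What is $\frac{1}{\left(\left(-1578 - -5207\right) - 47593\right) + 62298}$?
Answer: $\frac{1}{18334} \approx 5.4543 \cdot 10^{-5}$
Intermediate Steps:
$\frac{1}{\left(\left(-1578 - -5207\right) - 47593\right) + 62298} = \frac{1}{\left(\left(-1578 + 5207\right) - 47593\right) + 62298} = \frac{1}{\left(3629 - 47593\right) + 62298} = \frac{1}{-43964 + 62298} = \frac{1}{18334}$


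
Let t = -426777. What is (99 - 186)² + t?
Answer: -419208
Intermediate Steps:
(99 - 186)² + t = (99 - 186)² - 426777 = (-87)² - 426777 = 7569 - 426777 = -419208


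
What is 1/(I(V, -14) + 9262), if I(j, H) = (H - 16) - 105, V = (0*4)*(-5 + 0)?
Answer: 1/9127 ≈ 0.00010956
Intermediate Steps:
V = 0 (V = 0*(-5) = 0)
I(j, H) = -121 + H (I(j, H) = (-16 + H) - 105 = -121 + H)
1/(I(V, -14) + 9262) = 1/((-121 - 14) + 9262) = 1/(-135 + 9262) = 1/9127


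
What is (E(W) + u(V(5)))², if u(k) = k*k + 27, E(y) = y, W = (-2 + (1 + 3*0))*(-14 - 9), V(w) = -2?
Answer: 2916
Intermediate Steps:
W = 23 (W = (-2 + (1 + 0))*(-23) = (-2 + 1)*(-23) = -1*(-23) = 23)
u(k) = 27 + k² (u(k) = k² + 27 = 27 + k²)
(E(W) + u(V(5)))² = (23 + (27 + (-2)²))² = (23 + (27 + 4))² = (23 + 31)² = 54² = 2916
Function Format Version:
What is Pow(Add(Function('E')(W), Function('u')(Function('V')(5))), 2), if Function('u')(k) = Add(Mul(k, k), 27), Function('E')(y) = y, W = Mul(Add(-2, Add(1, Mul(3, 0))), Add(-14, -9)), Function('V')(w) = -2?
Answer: 2916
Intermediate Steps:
W = 23 (W = Mul(Add(-2, Add(1, 0)), -23) = Mul(Add(-2, 1), -23) = Mul(-1, -23) = 23)
Function('u')(k) = Add(27, Pow(k, 2)) (Function('u')(k) = Add(Pow(k, 2), 27) = Add(27, Pow(k, 2)))
Pow(Add(Function('E')(W), Function('u')(Function('V')(5))), 2) = Pow(Add(23, Add(27, Pow(-2, 2))), 2) = Pow(Add(23, Add(27, 4)), 2) = Pow(Add(23, 31), 2) = Pow(54, 2) = 2916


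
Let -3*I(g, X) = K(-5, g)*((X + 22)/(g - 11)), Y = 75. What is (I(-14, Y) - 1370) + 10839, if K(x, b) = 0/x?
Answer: 9469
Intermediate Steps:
K(x, b) = 0
I(g, X) = 0 (I(g, X) = -0*(X + 22)/(g - 11) = -0*(22 + X)/(-11 + g) = -⅓*0 = 0)
(I(-14, Y) - 1370) + 10839 = (0 - 1370) + 10839 = -1370 + 10839 = 9469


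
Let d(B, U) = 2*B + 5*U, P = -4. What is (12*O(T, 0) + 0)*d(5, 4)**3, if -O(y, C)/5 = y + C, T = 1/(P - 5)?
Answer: 180000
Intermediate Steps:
T = -1/9 (T = 1/(-4 - 5) = 1/(-9) = -1/9 ≈ -0.11111)
O(y, C) = -5*C - 5*y (O(y, C) = -5*(y + C) = -5*(C + y) = -5*C - 5*y)
(12*O(T, 0) + 0)*d(5, 4)**3 = (12*(-5*0 - 5*(-1/9)) + 0)*(2*5 + 5*4)**3 = (12*(0 + 5/9) + 0)*(10 + 20)**3 = (12*(5/9) + 0)*30**3 = (20/3 + 0)*27000 = (20/3)*27000 = 180000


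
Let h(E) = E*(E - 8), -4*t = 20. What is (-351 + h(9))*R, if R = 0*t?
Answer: 0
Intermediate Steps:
t = -5 (t = -¼*20 = -5)
h(E) = E*(-8 + E)
R = 0 (R = 0*(-5) = 0)
(-351 + h(9))*R = (-351 + 9*(-8 + 9))*0 = (-351 + 9*1)*0 = (-351 + 9)*0 = -342*0 = 0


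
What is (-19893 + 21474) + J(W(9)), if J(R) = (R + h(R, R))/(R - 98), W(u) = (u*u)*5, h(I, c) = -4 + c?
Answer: 486173/307 ≈ 1583.6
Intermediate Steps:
W(u) = 5*u² (W(u) = u²*5 = 5*u²)
J(R) = (-4 + 2*R)/(-98 + R) (J(R) = (R + (-4 + R))/(R - 98) = (-4 + 2*R)/(-98 + R))
(-19893 + 21474) + J(W(9)) = (-19893 + 21474) + 2*(-2 + 5*9²)/(-98 + 5*9²) = 1581 + 2*(-2 + 5*81)/(-98 + 5*81) = 1581 + 2*(-2 + 405)/(-98 + 405) = 1581 + 2*403/307 = 1581 + 2*(1/307)*403 = 1581 + 806/307 = 486173/307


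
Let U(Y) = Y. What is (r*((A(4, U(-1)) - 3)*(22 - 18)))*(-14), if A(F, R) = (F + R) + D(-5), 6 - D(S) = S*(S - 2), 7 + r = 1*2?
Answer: -8120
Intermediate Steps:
r = -5 (r = -7 + 1*2 = -7 + 2 = -5)
D(S) = 6 - S*(-2 + S) (D(S) = 6 - S*(S - 2) = 6 - S*(-2 + S))
A(F, R) = -29 + F + R (A(F, R) = (F + R) + (6 - 1*(-5)**2 + 2*(-5)) = (F + R) + (6 - 1*25 - 10) = (F + R) + (6 - 25 - 10) = (F + R) - 29 = -29 + F + R)
(r*((A(4, U(-1)) - 3)*(22 - 18)))*(-14) = -5*((-29 + 4 - 1) - 3)*(22 - 18)*(-14) = -5*(-26 - 3)*4*(-14) = -(-145)*4*(-14) = -5*(-116)*(-14) = 580*(-14) = -8120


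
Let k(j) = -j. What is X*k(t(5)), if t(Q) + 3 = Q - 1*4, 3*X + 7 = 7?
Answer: 0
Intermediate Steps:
X = 0 (X = -7/3 + (⅓)*7 = -7/3 + 7/3 = 0)
t(Q) = -7 + Q (t(Q) = -3 + (Q - 1*4) = -3 + (Q - 4) = -3 + (-4 + Q) = -7 + Q)
X*k(t(5)) = 0*(-(-7 + 5)) = 0*(-1*(-2)) = 0*2 = 0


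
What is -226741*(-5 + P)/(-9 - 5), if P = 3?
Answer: -226741/7 ≈ -32392.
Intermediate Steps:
-226741*(-5 + P)/(-9 - 5) = -226741*(-5 + 3)/(-9 - 5) = -(-453482)/(-14) = -(-453482)*(-1)/14 = -226741*⅐ = -226741/7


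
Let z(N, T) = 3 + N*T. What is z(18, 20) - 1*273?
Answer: 90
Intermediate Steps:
z(18, 20) - 1*273 = (3 + 18*20) - 1*273 = (3 + 360) - 273 = 363 - 273 = 90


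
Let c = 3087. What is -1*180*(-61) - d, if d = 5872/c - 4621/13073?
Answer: 443050234351/40356351 ≈ 10978.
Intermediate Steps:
d = 62499629/40356351 (d = 5872/3087 - 4621/13073 = 62499629/40356351 ≈ 1.5487)
-1*180*(-61) - d = -1*180*(-61) - 1*62499629/40356351 = -180*(-61) - 62499629/40356351 = 10980 - 62499629/40356351 = 443050234351/40356351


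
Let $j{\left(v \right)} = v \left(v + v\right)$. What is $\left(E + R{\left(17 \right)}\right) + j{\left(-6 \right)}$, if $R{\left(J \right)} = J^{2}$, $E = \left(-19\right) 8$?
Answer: $209$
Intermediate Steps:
$E = -152$
$j{\left(v \right)} = 2 v^{2}$ ($j{\left(v \right)} = v 2 v = 2 v^{2}$)
$\left(E + R{\left(17 \right)}\right) + j{\left(-6 \right)} = \left(-152 + 17^{2}\right) + 2 \left(-6\right)^{2} = \left(-152 + 289\right) + 2 \cdot 36 = 137 + 72 = 209$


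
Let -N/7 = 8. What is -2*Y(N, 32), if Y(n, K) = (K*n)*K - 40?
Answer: 114768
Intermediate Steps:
N = -56 (N = -7*8 = -56)
Y(n, K) = -40 + n*K**2 (Y(n, K) = n*K**2 - 40 = -40 + n*K**2)
-2*Y(N, 32) = -2*(-40 - 56*32**2) = -2*(-40 - 56*1024) = -2*(-40 - 57344) = -2*(-57384) = 114768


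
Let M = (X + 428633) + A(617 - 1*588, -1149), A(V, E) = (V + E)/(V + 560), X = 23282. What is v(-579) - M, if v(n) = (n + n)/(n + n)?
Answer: -266176226/589 ≈ -4.5191e+5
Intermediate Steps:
A(V, E) = (E + V)/(560 + V)
v(n) = 1 (v(n) = (2*n)/((2*n)) = (2*n)*(1/(2*n)) = 1)
M = 266176815/589 (M = (23282 + 428633) + (-1149 + (617 - 1*588))/(560 + (617 - 1*588)) = 451915 + (-1149 + (617 - 588))/(560 + (617 - 588)) = 451915 + (-1149 + 29)/(560 + 29) = 451915 - 1120/589 = 266176815/589 ≈ 4.5191e+5)
v(-579) - M = 1 - 1*266176815/589 = 1 - 266176815/589 = -266176226/589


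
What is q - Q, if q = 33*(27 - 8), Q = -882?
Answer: 1509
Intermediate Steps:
q = 627 (q = 33*19 = 627)
q - Q = 627 - 1*(-882) = 627 + 882 = 1509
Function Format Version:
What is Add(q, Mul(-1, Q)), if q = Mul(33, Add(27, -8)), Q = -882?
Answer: 1509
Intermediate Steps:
q = 627 (q = Mul(33, 19) = 627)
Add(q, Mul(-1, Q)) = Add(627, Mul(-1, -882)) = Add(627, 882) = 1509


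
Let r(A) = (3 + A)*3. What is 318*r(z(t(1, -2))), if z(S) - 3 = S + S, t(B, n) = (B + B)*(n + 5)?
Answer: 17172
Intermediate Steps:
t(B, n) = 2*B*(5 + n) (t(B, n) = (2*B)*(5 + n) = 2*B*(5 + n))
z(S) = 3 + 2*S (z(S) = 3 + (S + S) = 3 + 2*S)
r(A) = 9 + 3*A
318*r(z(t(1, -2))) = 318*(9 + 3*(3 + 2*(2*1*(5 - 2)))) = 318*(9 + 3*(3 + 2*(2*1*3))) = 318*(9 + 3*(3 + 2*6)) = 318*(9 + 3*(3 + 12)) = 318*(9 + 3*15) = 318*(9 + 45) = 318*54 = 17172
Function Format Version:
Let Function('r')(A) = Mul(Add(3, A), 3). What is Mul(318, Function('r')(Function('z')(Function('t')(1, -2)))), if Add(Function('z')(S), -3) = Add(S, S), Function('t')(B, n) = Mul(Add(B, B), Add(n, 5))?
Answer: 17172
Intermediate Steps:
Function('t')(B, n) = Mul(2, B, Add(5, n)) (Function('t')(B, n) = Mul(Mul(2, B), Add(5, n)) = Mul(2, B, Add(5, n)))
Function('z')(S) = Add(3, Mul(2, S)) (Function('z')(S) = Add(3, Add(S, S)) = Add(3, Mul(2, S)))
Function('r')(A) = Add(9, Mul(3, A))
Mul(318, Function('r')(Function('z')(Function('t')(1, -2)))) = Mul(318, Add(9, Mul(3, Add(3, Mul(2, Mul(2, 1, Add(5, -2))))))) = Mul(318, Add(9, Mul(3, Add(3, Mul(2, Mul(2, 1, 3)))))) = Mul(318, Add(9, Mul(3, Add(3, Mul(2, 6))))) = Mul(318, Add(9, Mul(3, Add(3, 12)))) = Mul(318, Add(9, Mul(3, 15))) = Mul(318, Add(9, 45)) = Mul(318, 54) = 17172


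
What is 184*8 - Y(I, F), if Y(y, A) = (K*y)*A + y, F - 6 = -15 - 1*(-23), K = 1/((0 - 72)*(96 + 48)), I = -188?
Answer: 2151031/1296 ≈ 1659.7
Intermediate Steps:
K = -1/10368 (K = 1/(-72*144) = 1/(-10368) = -1/10368 ≈ -9.6451e-5)
F = 14 (F = 6 + (-15 - 1*(-23)) = 6 + (-15 + 23) = 6 + 8 = 14)
Y(y, A) = y - A*y/10368 (Y(y, A) = (-y/10368)*A + y = -A*y/10368 + y = y - A*y/10368)
184*8 - Y(I, F) = 184*8 - (-188)*(10368 - 1*14)/10368 = 1472 - (-188)*(10368 - 14)/10368 = 1472 - (-188)*10354/10368 = 1472 - 1*(-243319/1296) = 1472 + 243319/1296 = 2151031/1296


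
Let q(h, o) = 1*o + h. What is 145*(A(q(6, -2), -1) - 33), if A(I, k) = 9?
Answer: -3480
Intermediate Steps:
q(h, o) = h + o (q(h, o) = o + h = h + o)
145*(A(q(6, -2), -1) - 33) = 145*(9 - 33) = 145*(-24) = -3480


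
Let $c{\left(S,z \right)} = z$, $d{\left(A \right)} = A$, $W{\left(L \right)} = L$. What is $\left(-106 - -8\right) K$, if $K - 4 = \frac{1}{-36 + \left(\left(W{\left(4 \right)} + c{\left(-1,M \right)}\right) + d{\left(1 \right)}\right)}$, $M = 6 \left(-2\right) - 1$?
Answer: $- \frac{8575}{22} \approx -389.77$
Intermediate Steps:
$M = -13$ ($M = -12 - 1 = -13$)
$K = \frac{175}{44}$ ($K = 4 + \frac{1}{-36 + \left(\left(4 - 13\right) + 1\right)} = 4 + \frac{1}{-36 + \left(-9 + 1\right)} = 4 + \frac{1}{-36 - 8} = 4 + \frac{1}{-44} = 4 - \frac{1}{44} = \frac{175}{44} \approx 3.9773$)
$\left(-106 - -8\right) K = \left(-106 - -8\right) \frac{175}{44} = \left(-106 + 8\right) \frac{175}{44} = \left(-98\right) \frac{175}{44} = - \frac{8575}{22}$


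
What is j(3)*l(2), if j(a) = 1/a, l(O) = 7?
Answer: 7/3 ≈ 2.3333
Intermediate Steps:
j(3)*l(2) = 7/3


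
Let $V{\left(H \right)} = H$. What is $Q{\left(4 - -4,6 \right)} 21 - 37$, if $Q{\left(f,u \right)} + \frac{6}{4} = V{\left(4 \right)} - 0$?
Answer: $\frac{31}{2} \approx 15.5$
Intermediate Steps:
$Q{\left(f,u \right)} = \frac{5}{2}$ ($Q{\left(f,u \right)} = - \frac{3}{2} + \left(4 - 0\right) = - \frac{3}{2} + \left(4 + 0\right) = - \frac{3}{2} + 4 = \frac{5}{2}$)
$Q{\left(4 - -4,6 \right)} 21 - 37 = \frac{5}{2} \cdot 21 - 37 = \frac{105}{2} - 37 = \frac{31}{2}$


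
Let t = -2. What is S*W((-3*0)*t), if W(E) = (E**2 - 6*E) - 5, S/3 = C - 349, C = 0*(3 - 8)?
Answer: 5235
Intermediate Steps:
C = 0 (C = 0*(-5) = 0)
S = -1047 (S = 3*(0 - 349) = 3*(-349) = -1047)
W(E) = -5 + E**2 - 6*E
S*W((-3*0)*t) = -1047*(-5 + (-3*0*(-2))**2 - 6*(-3*0)*(-2)) = -1047*(-5 + (0*(-2))**2 - 0*(-2)) = -1047*(-5 + 0**2 - 6*0) = -1047*(-5 + 0 + 0) = -1047*(-5) = 5235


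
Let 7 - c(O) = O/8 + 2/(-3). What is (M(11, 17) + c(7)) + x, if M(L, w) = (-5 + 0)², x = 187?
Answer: 5251/24 ≈ 218.79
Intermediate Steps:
M(L, w) = 25 (M(L, w) = (-5)² = 25)
c(O) = 23/3 - O/8 (c(O) = 7 - (O/8 + 2/(-3)) = 7 - (O*(⅛) + 2*(-⅓)) = 7 - (O/8 - ⅔) = 7 - (-⅔ + O/8) = 7 + (⅔ - O/8) = 23/3 - O/8)
(M(11, 17) + c(7)) + x = (25 + (23/3 - ⅛*7)) + 187 = (25 + (23/3 - 7/8)) + 187 = (25 + 163/24) + 187 = 763/24 + 187 = 5251/24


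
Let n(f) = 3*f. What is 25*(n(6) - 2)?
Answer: 400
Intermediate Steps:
25*(n(6) - 2) = 25*(3*6 - 2) = 25*(18 - 2) = 25*16 = 400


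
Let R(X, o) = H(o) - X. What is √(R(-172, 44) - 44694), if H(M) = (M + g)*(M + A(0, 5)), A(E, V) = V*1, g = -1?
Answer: I*√42415 ≈ 205.95*I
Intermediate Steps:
A(E, V) = V
H(M) = (-1 + M)*(5 + M) (H(M) = (M - 1)*(M + 5) = (-1 + M)*(5 + M))
R(X, o) = -5 + o² - X + 4*o (R(X, o) = (-5 + o² + 4*o) - X = -5 + o² - X + 4*o)
√(R(-172, 44) - 44694) = √((-5 + 44² - 1*(-172) + 4*44) - 44694) = √((-5 + 1936 + 172 + 176) - 44694) = √(2279 - 44694) = √(-42415) = I*√42415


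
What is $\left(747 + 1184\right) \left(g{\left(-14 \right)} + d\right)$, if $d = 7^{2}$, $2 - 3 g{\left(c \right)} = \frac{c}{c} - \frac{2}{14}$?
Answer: $\frac{2002447}{21} \approx 95355.0$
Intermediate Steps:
$g{\left(c \right)} = \frac{8}{21}$ ($g{\left(c \right)} = \frac{2}{3} - \frac{\frac{c}{c} - \frac{2}{14}}{3} = \frac{2}{3} - \frac{1 - \frac{1}{7}}{3} = \frac{2}{3} - \frac{2}{7} = \frac{8}{21}$)
$d = 49$
$\left(747 + 1184\right) \left(g{\left(-14 \right)} + d\right) = \left(747 + 1184\right) \left(\frac{8}{21} + 49\right) = 1931 \cdot \frac{1037}{21} = \frac{2002447}{21}$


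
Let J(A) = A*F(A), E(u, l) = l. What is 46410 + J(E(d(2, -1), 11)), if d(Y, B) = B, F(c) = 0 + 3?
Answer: 46443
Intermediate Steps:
F(c) = 3
J(A) = 3*A (J(A) = A*3 = 3*A)
46410 + J(E(d(2, -1), 11)) = 46410 + 3*11 = 46410 + 33 = 46443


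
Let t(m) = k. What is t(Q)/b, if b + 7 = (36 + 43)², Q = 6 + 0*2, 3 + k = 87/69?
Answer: -20/71691 ≈ -0.00027897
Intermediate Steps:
k = -40/23 (k = -3 + 87/69 = -3 + 87*(1/69) = -3 + 29/23 = -40/23 ≈ -1.7391)
Q = 6 (Q = 6 + 0 = 6)
t(m) = -40/23
b = 6234 (b = -7 + (36 + 43)² = -7 + 79² = -7 + 6241 = 6234)
t(Q)/b = -40/23/6234 = -40/23*1/6234 = -20/71691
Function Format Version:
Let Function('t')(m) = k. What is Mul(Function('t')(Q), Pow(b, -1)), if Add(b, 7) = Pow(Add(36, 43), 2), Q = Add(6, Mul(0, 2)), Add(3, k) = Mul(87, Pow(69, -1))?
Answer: Rational(-20, 71691) ≈ -0.00027897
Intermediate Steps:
k = Rational(-40, 23) (k = Add(-3, Mul(87, Pow(69, -1))) = Add(-3, Mul(87, Rational(1, 69))) = Add(-3, Rational(29, 23)) = Rational(-40, 23) ≈ -1.7391)
Q = 6 (Q = Add(6, 0) = 6)
Function('t')(m) = Rational(-40, 23)
b = 6234 (b = Add(-7, Pow(Add(36, 43), 2)) = Add(-7, Pow(79, 2)) = Add(-7, 6241) = 6234)
Mul(Function('t')(Q), Pow(b, -1)) = Mul(Rational(-40, 23), Pow(6234, -1)) = Mul(Rational(-40, 23), Rational(1, 6234)) = Rational(-20, 71691)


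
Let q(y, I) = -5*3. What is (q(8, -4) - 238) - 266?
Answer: -519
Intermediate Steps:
q(y, I) = -15
(q(8, -4) - 238) - 266 = (-15 - 238) - 266 = -253 - 266 = -519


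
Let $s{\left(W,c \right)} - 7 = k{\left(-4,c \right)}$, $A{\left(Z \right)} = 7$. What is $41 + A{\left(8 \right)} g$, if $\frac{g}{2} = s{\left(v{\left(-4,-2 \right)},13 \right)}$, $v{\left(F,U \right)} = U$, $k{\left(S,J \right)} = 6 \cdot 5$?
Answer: $559$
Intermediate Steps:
$k{\left(S,J \right)} = 30$
$s{\left(W,c \right)} = 37$ ($s{\left(W,c \right)} = 7 + 30 = 37$)
$g = 74$ ($g = 2 \cdot 37 = 74$)
$41 + A{\left(8 \right)} g = 41 + 7 \cdot 74 = 41 + 518 = 559$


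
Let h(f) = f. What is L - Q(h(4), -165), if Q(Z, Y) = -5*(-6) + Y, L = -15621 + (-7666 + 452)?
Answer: -22700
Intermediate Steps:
L = -22835 (L = -15621 - 7214 = -22835)
Q(Z, Y) = 30 + Y
L - Q(h(4), -165) = -22835 - (30 - 165) = -22835 - 1*(-135) = -22835 + 135 = -22700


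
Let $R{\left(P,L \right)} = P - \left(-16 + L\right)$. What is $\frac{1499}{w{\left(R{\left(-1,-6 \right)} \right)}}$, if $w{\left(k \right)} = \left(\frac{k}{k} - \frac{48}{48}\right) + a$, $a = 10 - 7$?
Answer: $\frac{1499}{3} \approx 499.67$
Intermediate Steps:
$a = 3$ ($a = 10 - 7 = 3$)
$R{\left(P,L \right)} = 16 + P - L$
$w{\left(k \right)} = 3$ ($w{\left(k \right)} = \left(\frac{k}{k} - \frac{48}{48}\right) + 3 = \left(1 - 1\right) + 3 = 0 + 3 = 3$)
$\frac{1499}{w{\left(R{\left(-1,-6 \right)} \right)}} = \frac{1499}{3}$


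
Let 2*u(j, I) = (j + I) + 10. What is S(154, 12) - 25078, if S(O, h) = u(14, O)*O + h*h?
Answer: -11228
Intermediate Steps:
u(j, I) = 5 + I/2 + j/2 (u(j, I) = ((j + I) + 10)/2 = ((I + j) + 10)/2 = (10 + I + j)/2 = 5 + I/2 + j/2)
S(O, h) = h² + O*(12 + O/2) (S(O, h) = (5 + O/2 + (½)*14)*O + h*h = (5 + O/2 + 7)*O + h² = (12 + O/2)*O + h² = O*(12 + O/2) + h² = h² + O*(12 + O/2))
S(154, 12) - 25078 = (12² + (½)*154*(24 + 154)) - 25078 = (144 + (½)*154*178) - 25078 = (144 + 13706) - 25078 = 13850 - 25078 = -11228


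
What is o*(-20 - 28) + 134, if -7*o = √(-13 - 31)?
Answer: 134 + 96*I*√11/7 ≈ 134.0 + 45.485*I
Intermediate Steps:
o = -2*I*√11/7 (o = -√(-13 - 31)/7 = -2*I*√11/7 ≈ -0.94761*I)
o*(-20 - 28) + 134 = (-2*I*√11/7)*(-20 - 28) + 134 = -2*I*√11/7*(-48) + 134 = 96*I*√11/7 + 134 = 134 + 96*I*√11/7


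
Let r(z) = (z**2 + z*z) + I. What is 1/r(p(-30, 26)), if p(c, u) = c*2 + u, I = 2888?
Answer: 1/5200 ≈ 0.00019231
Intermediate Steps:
p(c, u) = u + 2*c (p(c, u) = 2*c + u = u + 2*c)
r(z) = 2888 + 2*z**2 (r(z) = (z**2 + z*z) + 2888 = (z**2 + z**2) + 2888 = 2*z**2 + 2888 = 2888 + 2*z**2)
1/r(p(-30, 26)) = 1/(2888 + 2*(26 + 2*(-30))**2) = 1/(2888 + 2*(26 - 60)**2) = 1/(2888 + 2*(-34)**2) = 1/(2888 + 2*1156) = 1/(2888 + 2312) = 1/5200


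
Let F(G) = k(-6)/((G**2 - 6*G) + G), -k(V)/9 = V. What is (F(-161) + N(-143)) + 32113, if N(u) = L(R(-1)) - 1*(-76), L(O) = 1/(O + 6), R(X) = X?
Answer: 2150721533/66815 ≈ 32189.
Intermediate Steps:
k(V) = -9*V
L(O) = 1/(6 + O)
N(u) = 381/5 (N(u) = 1/(6 - 1) - 1*(-76) = 1/5 + 76 = 381/5)
F(G) = 54/(G**2 - 5*G) (F(G) = (-9*(-6))/((G**2 - 6*G) + G) = 54/(G**2 - 5*G))
(F(-161) + N(-143)) + 32113 = (54/(-161*(-5 - 161)) + 381/5) + 32113 = (54*(-1/161)/(-166) + 381/5) + 32113 = (54*(-1/161)*(-1/166) + 381/5) + 32113 = (27/13363 + 381/5) + 32113 = 5091438/66815 + 32113 = 2150721533/66815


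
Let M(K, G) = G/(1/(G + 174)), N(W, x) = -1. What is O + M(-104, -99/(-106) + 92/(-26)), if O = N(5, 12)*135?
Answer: -1104010127/1898884 ≈ -581.40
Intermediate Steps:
M(K, G) = G*(174 + G) (M(K, G) = G/(1/(174 + G)) = G*(174 + G))
O = -135 (O = -1*135 = -135)
O + M(-104, -99/(-106) + 92/(-26)) = -135 + (-99/(-106) + 92/(-26))*(174 + (-99/(-106) + 92/(-26))) = -135 + (-99*(-1/106) + 92*(-1/26))*(174 + (-99*(-1/106) + 92*(-1/26))) = -135 + (99/106 - 46/13)*(174 + (99/106 - 46/13)) = -135 - 3589*(174 - 3589/1378)/1378 = -135 - 3589/1378*236183/1378 = -135 - 847660787/1898884 = -1104010127/1898884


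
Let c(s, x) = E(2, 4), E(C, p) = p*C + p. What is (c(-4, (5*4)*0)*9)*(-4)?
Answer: -432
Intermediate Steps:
E(C, p) = p + C*p (E(C, p) = C*p + p = p + C*p)
c(s, x) = 12 (c(s, x) = 4*(1 + 2) = 4*3 = 12)
(c(-4, (5*4)*0)*9)*(-4) = (12*9)*(-4) = 108*(-4) = -432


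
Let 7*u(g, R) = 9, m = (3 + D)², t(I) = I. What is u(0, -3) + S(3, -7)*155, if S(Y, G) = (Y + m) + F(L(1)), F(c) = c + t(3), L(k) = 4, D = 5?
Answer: 80299/7 ≈ 11471.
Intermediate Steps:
m = 64 (m = (3 + 5)² = 8² = 64)
u(g, R) = 9/7 (u(g, R) = (⅐)*9 = 9/7)
F(c) = 3 + c (F(c) = c + 3 = 3 + c)
S(Y, G) = 71 + Y (S(Y, G) = (Y + 64) + (3 + 4) = (64 + Y) + 7 = 71 + Y)
u(0, -3) + S(3, -7)*155 = 9/7 + (71 + 3)*155 = 9/7 + 74*155 = 9/7 + 11470 = 80299/7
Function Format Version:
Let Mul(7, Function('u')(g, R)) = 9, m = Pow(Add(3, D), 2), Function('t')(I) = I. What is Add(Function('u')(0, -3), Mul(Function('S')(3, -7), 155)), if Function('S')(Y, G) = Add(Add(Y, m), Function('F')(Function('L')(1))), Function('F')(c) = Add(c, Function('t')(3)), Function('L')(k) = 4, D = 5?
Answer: Rational(80299, 7) ≈ 11471.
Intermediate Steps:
m = 64 (m = Pow(Add(3, 5), 2) = Pow(8, 2) = 64)
Function('u')(g, R) = Rational(9, 7) (Function('u')(g, R) = Mul(Rational(1, 7), 9) = Rational(9, 7))
Function('F')(c) = Add(3, c) (Function('F')(c) = Add(c, 3) = Add(3, c))
Function('S')(Y, G) = Add(71, Y) (Function('S')(Y, G) = Add(Add(Y, 64), Add(3, 4)) = Add(Add(64, Y), 7) = Add(71, Y))
Add(Function('u')(0, -3), Mul(Function('S')(3, -7), 155)) = Add(Rational(9, 7), Mul(Add(71, 3), 155)) = Add(Rational(9, 7), Mul(74, 155)) = Add(Rational(9, 7), 11470) = Rational(80299, 7)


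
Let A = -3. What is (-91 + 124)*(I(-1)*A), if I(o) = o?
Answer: 99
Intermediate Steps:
(-91 + 124)*(I(-1)*A) = (-91 + 124)*(-1*(-3)) = 33*3 = 99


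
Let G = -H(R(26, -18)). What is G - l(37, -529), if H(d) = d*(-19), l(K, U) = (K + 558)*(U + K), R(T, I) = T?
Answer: 293234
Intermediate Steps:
l(K, U) = (558 + K)*(K + U)
H(d) = -19*d
G = 494 (G = -(-19)*26 = -1*(-494) = 494)
G - l(37, -529) = 494 - (37² + 558*37 + 558*(-529) + 37*(-529)) = 494 - (1369 + 20646 - 295182 - 19573) = 494 - 1*(-292740) = 494 + 292740 = 293234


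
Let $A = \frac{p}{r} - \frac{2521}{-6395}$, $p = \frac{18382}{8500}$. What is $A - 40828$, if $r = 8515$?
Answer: $- \frac{145363270183997}{3560416250} \approx -40828.0$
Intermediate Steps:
$p = \frac{9191}{4250}$ ($p = 18382 \cdot \frac{1}{8500} = \frac{9191}{4250} \approx 2.1626$)
$A = \frac{1404471003}{3560416250}$ ($A = \frac{9191}{4250 \cdot 8515} - \frac{2521}{-6395} = \frac{9191}{4250} \cdot \frac{1}{8515} - - \frac{2521}{6395} = \frac{707}{2783750} + \frac{2521}{6395} = \frac{1404471003}{3560416250} \approx 0.39447$)
$A - 40828 = \frac{1404471003}{3560416250} - 40828 = - \frac{145363270183997}{3560416250}$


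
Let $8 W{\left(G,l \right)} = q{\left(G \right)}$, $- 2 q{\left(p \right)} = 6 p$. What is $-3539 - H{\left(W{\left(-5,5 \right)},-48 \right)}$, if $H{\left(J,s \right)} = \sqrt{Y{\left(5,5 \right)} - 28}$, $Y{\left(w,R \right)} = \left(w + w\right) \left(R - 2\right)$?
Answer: $-3539 - \sqrt{2} \approx -3540.4$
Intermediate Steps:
$q{\left(p \right)} = - 3 p$ ($q{\left(p \right)} = - \frac{6 p}{2} = - 3 p$)
$Y{\left(w,R \right)} = 2 w \left(-2 + R\right)$
$W{\left(G,l \right)} = - \frac{3 G}{8}$ ($W{\left(G,l \right)} = \frac{\left(-3\right) G}{8} = - \frac{3 G}{8}$)
$H{\left(J,s \right)} = \sqrt{2}$ ($H{\left(J,s \right)} = \sqrt{2 \cdot 5 \left(-2 + 5\right) - 28} = \sqrt{2 \cdot 5 \cdot 3 - 28} = \sqrt{30 - 28} = \sqrt{2}$)
$-3539 - H{\left(W{\left(-5,5 \right)},-48 \right)} = -3539 - \sqrt{2}$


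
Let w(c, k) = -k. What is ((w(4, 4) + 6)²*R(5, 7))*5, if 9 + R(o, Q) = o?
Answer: -80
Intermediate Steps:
R(o, Q) = -9 + o
((w(4, 4) + 6)²*R(5, 7))*5 = ((-1*4 + 6)²*(-9 + 5))*5 = ((-4 + 6)²*(-4))*5 = (2²*(-4))*5 = (4*(-4))*5 = -16*5 = -80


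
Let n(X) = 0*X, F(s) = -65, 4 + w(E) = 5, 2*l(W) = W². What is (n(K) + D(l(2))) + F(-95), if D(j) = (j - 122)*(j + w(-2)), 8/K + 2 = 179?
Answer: -425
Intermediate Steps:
l(W) = W²/2
K = 8/177 (K = 8/(-2 + 179) = 8/177 ≈ 0.045198)
w(E) = 1 (w(E) = -4 + 5 = 1)
n(X) = 0
D(j) = (1 + j)*(-122 + j) (D(j) = (j - 122)*(j + 1) = (-122 + j)*(1 + j) = (1 + j)*(-122 + j))
(n(K) + D(l(2))) + F(-95) = (0 + (-122 + ((½)*2²)² - 121*2²/2)) - 65 = (0 + (-122 + ((½)*4)² - 121*4/2)) - 65 = (0 + (-122 + 2² - 121*2)) - 65 = (0 + (-122 + 4 - 242)) - 65 = (0 - 360) - 65 = -360 - 65 = -425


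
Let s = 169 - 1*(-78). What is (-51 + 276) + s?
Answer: 472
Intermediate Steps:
s = 247 (s = 169 + 78 = 247)
(-51 + 276) + s = (-51 + 276) + 247 = 225 + 247 = 472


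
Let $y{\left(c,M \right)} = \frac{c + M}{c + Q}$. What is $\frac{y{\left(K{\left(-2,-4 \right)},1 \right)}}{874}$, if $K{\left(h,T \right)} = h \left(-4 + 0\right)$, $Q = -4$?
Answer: $\frac{9}{3496} \approx 0.0025744$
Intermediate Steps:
$K{\left(h,T \right)} = - 4 h$ ($K{\left(h,T \right)} = h \left(-4\right) = - 4 h$)
$y{\left(c,M \right)} = \frac{M + c}{-4 + c}$ ($y{\left(c,M \right)} = \frac{c + M}{c - 4} = \frac{M + c}{-4 + c}$)
$\frac{y{\left(K{\left(-2,-4 \right)},1 \right)}}{874} = \frac{\frac{1}{-4 - -8} \left(1 - -8\right)}{874} = \frac{1 + 8}{-4 + 8} \cdot \frac{1}{874} = \frac{1}{4} \cdot 9 \cdot \frac{1}{874} = \frac{9}{4} \cdot \frac{1}{874} = \frac{9}{3496}$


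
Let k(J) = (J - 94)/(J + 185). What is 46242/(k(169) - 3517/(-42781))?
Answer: 233436922236/1484531 ≈ 1.5725e+5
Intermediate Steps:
k(J) = (-94 + J)/(185 + J)
46242/(k(169) - 3517/(-42781)) = 46242/((-94 + 169)/(185 + 169) - 3517/(-42781)) = 46242/(75/354 - 3517*(-1)/42781) = 46242/((1/354)*75 - 1*(-3517/42781)) = 46242/(25/118 + 3517/42781) = 46242/(1484531/5048158) = 46242*(5048158/1484531) = 233436922236/1484531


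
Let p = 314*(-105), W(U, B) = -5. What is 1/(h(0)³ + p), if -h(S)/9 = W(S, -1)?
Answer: 1/58155 ≈ 1.7195e-5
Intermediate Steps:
h(S) = 45 (h(S) = -9*(-5) = 45)
p = -32970
1/(h(0)³ + p) = 1/(45³ - 32970) = 1/(91125 - 32970) = 1/58155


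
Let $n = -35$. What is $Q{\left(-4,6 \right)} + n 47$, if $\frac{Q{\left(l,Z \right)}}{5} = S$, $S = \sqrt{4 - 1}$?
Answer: $-1645 + 5 \sqrt{3} \approx -1636.3$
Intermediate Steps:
$S = \sqrt{3} \approx 1.732$
$Q{\left(l,Z \right)} = 5 \sqrt{3}$
$Q{\left(-4,6 \right)} + n 47 = 5 \sqrt{3} - 1645 = -1645 + 5 \sqrt{3}$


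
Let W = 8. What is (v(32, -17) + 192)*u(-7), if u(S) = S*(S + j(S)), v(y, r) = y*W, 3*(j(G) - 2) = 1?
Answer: 43904/3 ≈ 14635.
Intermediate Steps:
j(G) = 7/3 (j(G) = 2 + (1/3)*1 = 2 + 1/3 = 7/3)
v(y, r) = 8*y (v(y, r) = y*8 = 8*y)
u(S) = S*(7/3 + S) (u(S) = S*(S + 7/3) = S*(7/3 + S))
(v(32, -17) + 192)*u(-7) = (8*32 + 192)*((1/3)*(-7)*(7 + 3*(-7))) = (256 + 192)*((1/3)*(-7)*(7 - 21)) = 448*((1/3)*(-7)*(-14)) = 448*(98/3) = 43904/3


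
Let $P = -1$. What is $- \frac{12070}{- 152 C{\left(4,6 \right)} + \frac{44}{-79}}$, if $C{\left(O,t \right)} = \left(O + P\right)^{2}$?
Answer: $\frac{476765}{54058} \approx 8.8195$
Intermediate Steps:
$C{\left(O,t \right)} = \left(-1 + O\right)^{2}$ ($C{\left(O,t \right)} = \left(O - 1\right)^{2} = \left(-1 + O\right)^{2}$)
$- \frac{12070}{- 152 C{\left(4,6 \right)} + \frac{44}{-79}} = - \frac{12070}{- 152 \left(-1 + 4\right)^{2} + \frac{44}{-79}} = - \frac{12070}{- 152 \cdot 3^{2} + 44 \left(- \frac{1}{79}\right)} = - \frac{12070}{\left(-152\right) 9 - \frac{44}{79}} = - \frac{12070}{-1368 - \frac{44}{79}} = - \frac{12070}{- \frac{108116}{79}} = \left(-12070\right) \left(- \frac{79}{108116}\right) = \frac{476765}{54058}$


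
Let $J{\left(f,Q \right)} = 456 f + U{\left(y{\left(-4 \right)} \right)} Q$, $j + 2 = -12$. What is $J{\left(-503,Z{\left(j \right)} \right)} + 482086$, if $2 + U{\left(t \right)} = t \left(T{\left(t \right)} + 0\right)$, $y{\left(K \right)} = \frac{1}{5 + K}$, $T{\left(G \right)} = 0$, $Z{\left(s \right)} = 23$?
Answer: $252672$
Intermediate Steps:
$j = -14$ ($j = -2 - 12 = -14$)
$U{\left(t \right)} = -2$ ($U{\left(t \right)} = -2 + t \left(0 + 0\right) = -2 + t 0 = -2 + 0 = -2$)
$J{\left(f,Q \right)} = - 2 Q + 456 f$ ($J{\left(f,Q \right)} = 456 f - 2 Q = - 2 Q + 456 f$)
$J{\left(-503,Z{\left(j \right)} \right)} + 482086 = \left(\left(-2\right) 23 + 456 \left(-503\right)\right) + 482086 = \left(-46 - 229368\right) + 482086 = -229414 + 482086 = 252672$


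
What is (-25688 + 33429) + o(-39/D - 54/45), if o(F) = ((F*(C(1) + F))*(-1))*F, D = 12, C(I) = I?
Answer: 62474549/8000 ≈ 7809.3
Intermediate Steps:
o(F) = -F²*(1 + F) (o(F) = ((F*(1 + F))*(-1))*F = (-F*(1 + F))*F = -F²*(1 + F))
(-25688 + 33429) + o(-39/D - 54/45) = (-25688 + 33429) + (-39/12 - 54/45)²*(-1 - (-39/12 - 54/45)) = 7741 + (-39*1/12 - 54*1/45)²*(-1 - (-39*1/12 - 54*1/45)) = 7741 + (-13/4 - 6/5)²*(-1 - (-13/4 - 6/5)) = 7741 + (-89/20)²*(-1 - 1*(-89/20)) = 7741 + 7921*(-1 + 89/20)/400 = 7741 + (7921/400)*(69/20) = 7741 + 546549/8000 = 62474549/8000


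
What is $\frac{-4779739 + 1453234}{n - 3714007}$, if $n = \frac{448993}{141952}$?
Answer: $\frac{157401345920}{175736757557} \approx 0.89567$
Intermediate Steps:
$n = \frac{448993}{141952}$ ($n = 448993 \cdot \frac{1}{141952} = \frac{448993}{141952} \approx 3.163$)
$\frac{-4779739 + 1453234}{n - 3714007} = \frac{-4779739 + 1453234}{\frac{448993}{141952} - 3714007} = - \frac{3326505}{- \frac{527210272671}{141952}} = \left(-3326505\right) \left(- \frac{141952}{527210272671}\right) = \frac{157401345920}{175736757557}$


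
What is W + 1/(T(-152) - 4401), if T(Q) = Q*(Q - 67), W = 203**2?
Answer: 1190404384/28887 ≈ 41209.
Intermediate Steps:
W = 41209
T(Q) = Q*(-67 + Q)
W + 1/(T(-152) - 4401) = 41209 + 1/(-152*(-67 - 152) - 4401) = 41209 + 1/(-152*(-219) - 4401) = 41209 + 1/(33288 - 4401) = 41209 + 1/28887 = 1190404384/28887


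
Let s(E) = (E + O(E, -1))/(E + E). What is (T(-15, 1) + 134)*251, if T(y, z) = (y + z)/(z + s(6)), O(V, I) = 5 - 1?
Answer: 348890/11 ≈ 31717.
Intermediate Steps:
O(V, I) = 4
s(E) = (4 + E)/(2*E) (s(E) = (E + 4)/(E + E) = (4 + E)/((2*E)) = (4 + E)*(1/(2*E)) = (4 + E)/(2*E))
T(y, z) = (y + z)/(⅚ + z) (T(y, z) = (y + z)/(z + (½)*(4 + 6)/6) = (y + z)/(z + (½)*(⅙)*10) = (y + z)/(z + ⅚) = (y + z)/(⅚ + z))
(T(-15, 1) + 134)*251 = (6*(-15 + 1)/(5 + 6*1) + 134)*251 = (6*(-14)/(5 + 6) + 134)*251 = (6*(-14)/11 + 134)*251 = (6*(1/11)*(-14) + 134)*251 = (-84/11 + 134)*251 = (1390/11)*251 = 348890/11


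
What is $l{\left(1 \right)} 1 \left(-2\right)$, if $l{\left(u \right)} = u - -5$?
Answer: $-12$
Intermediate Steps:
$l{\left(u \right)} = 5 + u$ ($l{\left(u \right)} = u + 5 = 5 + u$)
$l{\left(1 \right)} 1 \left(-2\right) = \left(5 + 1\right) 1 \left(-2\right) = 6 \cdot 1 \left(-2\right) = 6 \left(-2\right) = -12$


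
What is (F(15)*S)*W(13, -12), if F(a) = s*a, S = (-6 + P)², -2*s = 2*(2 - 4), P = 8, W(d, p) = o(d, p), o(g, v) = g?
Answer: 1560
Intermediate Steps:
W(d, p) = d
s = 2 (s = -(2 - 4) = -(-2) = -½*(-4) = 2)
S = 4 (S = (-6 + 8)² = 2² = 4)
F(a) = 2*a
(F(15)*S)*W(13, -12) = ((2*15)*4)*13 = (30*4)*13 = 120*13 = 1560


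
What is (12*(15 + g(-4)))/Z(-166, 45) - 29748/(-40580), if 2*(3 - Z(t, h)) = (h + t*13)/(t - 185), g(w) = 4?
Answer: -1623716061/71015 ≈ -22864.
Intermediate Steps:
Z(t, h) = 3 - (h + 13*t)/(2*(-185 + t)) (Z(t, h) = 3 - (h + t*13)/(2*(t - 185)) = 3 - (h + 13*t)/(2*(-185 + t)))
(12*(15 + g(-4)))/Z(-166, 45) - 29748/(-40580) = (12*(15 + 4))/(((-1110 - 1*45 - 7*(-166))/(2*(-185 - 166)))) - 29748/(-40580) = (12*19)/(((½)*(-1110 - 45 + 1162)/(-351))) - 29748*(-1/40580) = 228/(((½)*(-1/351)*7)) + 7437/10145 = 228/(-7/702) + 7437/10145 = 228*(-702/7) + 7437/10145 = -160056/7 + 7437/10145 = -1623716061/71015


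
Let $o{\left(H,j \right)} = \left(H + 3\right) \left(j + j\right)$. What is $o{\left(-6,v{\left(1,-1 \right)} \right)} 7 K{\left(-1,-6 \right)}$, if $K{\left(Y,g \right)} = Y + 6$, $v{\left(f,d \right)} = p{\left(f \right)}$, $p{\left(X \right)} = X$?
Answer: $-210$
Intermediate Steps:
$v{\left(f,d \right)} = f$
$o{\left(H,j \right)} = 2 j \left(3 + H\right)$ ($o{\left(H,j \right)} = \left(3 + H\right) 2 j = 2 j \left(3 + H\right)$)
$K{\left(Y,g \right)} = 6 + Y$
$o{\left(-6,v{\left(1,-1 \right)} \right)} 7 K{\left(-1,-6 \right)} = 2 \cdot 1 \left(3 - 6\right) 7 \left(6 - 1\right) = 2 \cdot 1 \left(-3\right) 7 \cdot 5 = \left(-6\right) 7 \cdot 5 = \left(-42\right) 5 = -210$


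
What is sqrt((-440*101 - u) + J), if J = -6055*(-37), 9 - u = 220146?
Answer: 2*sqrt(99933) ≈ 632.24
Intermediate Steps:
u = -220137 (u = 9 - 1*220146 = 9 - 220146 = -220137)
J = 224035
sqrt((-440*101 - u) + J) = sqrt((-440*101 - 1*(-220137)) + 224035) = sqrt((-44440 + 220137) + 224035) = sqrt(175697 + 224035) = sqrt(399732) = 2*sqrt(99933)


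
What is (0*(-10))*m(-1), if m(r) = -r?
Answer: 0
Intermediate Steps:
(0*(-10))*m(-1) = (0*(-10))*(-1*(-1)) = 0*1 = 0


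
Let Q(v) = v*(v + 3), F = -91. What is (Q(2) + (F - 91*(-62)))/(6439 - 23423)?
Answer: -5561/16984 ≈ -0.32743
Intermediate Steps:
Q(v) = v*(3 + v)
(Q(2) + (F - 91*(-62)))/(6439 - 23423) = (2*(3 + 2) + (-91 - 91*(-62)))/(6439 - 23423) = (2*5 + (-91 + 5642))/(-16984) = (10 + 5551)*(-1/16984) = 5561*(-1/16984) = -5561/16984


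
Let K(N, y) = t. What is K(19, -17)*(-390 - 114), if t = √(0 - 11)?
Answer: -504*I*√11 ≈ -1671.6*I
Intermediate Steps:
t = I*√11 (t = √(-11) = I*√11 ≈ 3.3166*I)
K(N, y) = I*√11
K(19, -17)*(-390 - 114) = (I*√11)*(-390 - 114) = (I*√11)*(-504) = -504*I*√11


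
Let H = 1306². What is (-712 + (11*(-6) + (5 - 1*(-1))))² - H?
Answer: -1109652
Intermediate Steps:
H = 1705636
(-712 + (11*(-6) + (5 - 1*(-1))))² - H = (-712 + (11*(-6) + (5 - 1*(-1))))² - 1*1705636 = (-712 + (-66 + (5 + 1)))² - 1705636 = (-712 + (-66 + 6))² - 1705636 = (-712 - 60)² - 1705636 = (-772)² - 1705636 = 595984 - 1705636 = -1109652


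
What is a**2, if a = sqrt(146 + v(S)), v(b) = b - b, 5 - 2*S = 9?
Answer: 146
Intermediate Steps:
S = -2 (S = 5/2 - 1/2*9 = 5/2 - 9/2 = -2)
v(b) = 0
a = sqrt(146) (a = sqrt(146 + 0) = sqrt(146) ≈ 12.083)
a**2 = (sqrt(146))**2 = 146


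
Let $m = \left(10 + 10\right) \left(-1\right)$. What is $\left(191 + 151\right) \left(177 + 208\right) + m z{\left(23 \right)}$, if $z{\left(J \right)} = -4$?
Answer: $131750$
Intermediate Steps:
$m = -20$ ($m = 20 \left(-1\right) = -20$)
$\left(191 + 151\right) \left(177 + 208\right) + m z{\left(23 \right)} = \left(191 + 151\right) \left(177 + 208\right) - -80 = 342 \cdot 385 + 80 = 131670 + 80 = 131750$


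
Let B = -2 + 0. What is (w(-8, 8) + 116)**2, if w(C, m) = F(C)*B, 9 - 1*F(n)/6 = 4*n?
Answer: 141376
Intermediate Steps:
B = -2
F(n) = 54 - 24*n
w(C, m) = -108 + 48*C (w(C, m) = (54 - 24*C)*(-2) = -108 + 48*C)
(w(-8, 8) + 116)**2 = ((-108 + 48*(-8)) + 116)**2 = ((-108 - 384) + 116)**2 = (-492 + 116)**2 = (-376)**2 = 141376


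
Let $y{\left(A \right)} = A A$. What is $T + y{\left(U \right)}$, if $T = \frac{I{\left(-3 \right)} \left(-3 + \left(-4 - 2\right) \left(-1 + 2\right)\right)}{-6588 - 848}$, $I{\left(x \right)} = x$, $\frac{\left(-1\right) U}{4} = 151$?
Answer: $\frac{2712771749}{7436} \approx 3.6482 \cdot 10^{5}$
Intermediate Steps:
$U = -604$ ($U = \left(-4\right) 151 = -604$)
$y{\left(A \right)} = A^{2}$
$T = - \frac{27}{7436}$ ($T = \frac{\left(-3\right) \left(-3 + \left(-4 - 2\right) \left(-1 + 2\right)\right)}{-6588 - 848} = \frac{\left(-3\right) \left(-3 - 6\right)}{-7436} = - 3 \left(-3 - 6\right) \left(- \frac{1}{7436}\right) = \left(-3\right) \left(-9\right) \left(- \frac{1}{7436}\right) = 27 \left(- \frac{1}{7436}\right) = - \frac{27}{7436} \approx -0.003631$)
$T + y{\left(U \right)} = - \frac{27}{7436} + \left(-604\right)^{2} = - \frac{27}{7436} + 364816 = \frac{2712771749}{7436}$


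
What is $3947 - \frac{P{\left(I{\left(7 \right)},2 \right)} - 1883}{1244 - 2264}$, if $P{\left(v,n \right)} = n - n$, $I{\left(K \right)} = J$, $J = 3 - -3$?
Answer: $\frac{4024057}{1020} \approx 3945.2$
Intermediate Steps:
$J = 6$ ($J = 3 + 3 = 6$)
$I{\left(K \right)} = 6$
$P{\left(v,n \right)} = 0$
$3947 - \frac{P{\left(I{\left(7 \right)},2 \right)} - 1883}{1244 - 2264} = 3947 - \frac{0 - 1883}{1244 - 2264} = 3947 - - \frac{1883}{-1020} = 3947 - \left(-1883\right) \left(- \frac{1}{1020}\right) = 3947 - \frac{1883}{1020} = \frac{4024057}{1020}$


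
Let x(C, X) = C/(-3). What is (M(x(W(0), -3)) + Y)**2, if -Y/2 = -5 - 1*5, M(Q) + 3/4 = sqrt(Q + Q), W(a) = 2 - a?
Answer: 17723/48 + 77*I*sqrt(3)/3 ≈ 369.23 + 44.456*I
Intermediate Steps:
x(C, X) = -C/3 (x(C, X) = C*(-1/3) = -C/3)
M(Q) = -3/4 + sqrt(2)*sqrt(Q) (M(Q) = -3/4 + sqrt(Q + Q) = -3/4 + sqrt(2*Q) = -3/4 + sqrt(2)*sqrt(Q))
Y = 20 (Y = -2*(-5 - 1*5) = -2*(-5 - 5) = -2*(-10) = 20)
(M(x(W(0), -3)) + Y)**2 = ((-3/4 + sqrt(2)*sqrt(-(2 - 1*0)/3)) + 20)**2 = ((-3/4 + sqrt(2)*sqrt(-(2 + 0)/3)) + 20)**2 = ((-3/4 + sqrt(2)*sqrt(-1/3*2)) + 20)**2 = ((-3/4 + sqrt(2)*sqrt(-2/3)) + 20)**2 = ((-3/4 + sqrt(2)*(I*sqrt(6)/3)) + 20)**2 = ((-3/4 + 2*I*sqrt(3)/3) + 20)**2 = (77/4 + 2*I*sqrt(3)/3)**2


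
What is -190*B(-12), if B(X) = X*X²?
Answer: 328320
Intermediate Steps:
B(X) = X³
-190*B(-12) = -190*(-12)³ = -190*(-1728) = 328320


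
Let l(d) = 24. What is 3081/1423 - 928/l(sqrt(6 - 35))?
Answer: -155825/4269 ≈ -36.502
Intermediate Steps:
3081/1423 - 928/l(sqrt(6 - 35)) = 3081/1423 - 928/24 = 3081*(1/1423) - 928*1/24 = 3081/1423 - 116/3 = -155825/4269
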